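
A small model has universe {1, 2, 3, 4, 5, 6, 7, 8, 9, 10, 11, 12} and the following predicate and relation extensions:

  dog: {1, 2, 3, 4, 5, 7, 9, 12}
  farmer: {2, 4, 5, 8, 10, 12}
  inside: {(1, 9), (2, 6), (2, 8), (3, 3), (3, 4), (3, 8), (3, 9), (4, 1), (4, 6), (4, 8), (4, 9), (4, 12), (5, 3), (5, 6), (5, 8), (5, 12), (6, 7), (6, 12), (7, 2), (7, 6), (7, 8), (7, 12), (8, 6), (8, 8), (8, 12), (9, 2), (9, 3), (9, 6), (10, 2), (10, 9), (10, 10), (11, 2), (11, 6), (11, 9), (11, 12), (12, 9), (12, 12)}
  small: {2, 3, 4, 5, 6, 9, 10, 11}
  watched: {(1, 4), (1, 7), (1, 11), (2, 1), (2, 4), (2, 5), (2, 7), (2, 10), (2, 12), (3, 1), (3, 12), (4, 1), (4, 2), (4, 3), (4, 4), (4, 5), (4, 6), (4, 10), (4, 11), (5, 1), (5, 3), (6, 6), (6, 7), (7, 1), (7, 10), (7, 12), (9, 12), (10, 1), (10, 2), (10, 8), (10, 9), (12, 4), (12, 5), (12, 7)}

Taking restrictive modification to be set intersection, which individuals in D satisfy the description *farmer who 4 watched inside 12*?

{4, 5}

⟦who 4 watched⟧ = {x : ⟨4, x⟩ ∈ ⟦watched⟧} = {1, 2, 3, 4, 5, 6, 10, 11}
⟦inside 12⟧ = {x : ⟨x, 12⟩ ∈ ⟦inside⟧} = {4, 5, 6, 7, 8, 11, 12}
⟦farmer⟧ = {2, 4, 5, 8, 10, 12}
… ∩ ⟦who 4 watched⟧ = {2, 4, 5, 8, 10, 12} ∩ {1, 2, 3, 4, 5, 6, 10, 11} = {2, 4, 5, 10}
… ∩ ⟦inside 12⟧ = {2, 4, 5, 10} ∩ {4, 5, 6, 7, 8, 11, 12} = {4, 5}
So ⟦farmer who 4 watched inside 12⟧ = {4, 5}.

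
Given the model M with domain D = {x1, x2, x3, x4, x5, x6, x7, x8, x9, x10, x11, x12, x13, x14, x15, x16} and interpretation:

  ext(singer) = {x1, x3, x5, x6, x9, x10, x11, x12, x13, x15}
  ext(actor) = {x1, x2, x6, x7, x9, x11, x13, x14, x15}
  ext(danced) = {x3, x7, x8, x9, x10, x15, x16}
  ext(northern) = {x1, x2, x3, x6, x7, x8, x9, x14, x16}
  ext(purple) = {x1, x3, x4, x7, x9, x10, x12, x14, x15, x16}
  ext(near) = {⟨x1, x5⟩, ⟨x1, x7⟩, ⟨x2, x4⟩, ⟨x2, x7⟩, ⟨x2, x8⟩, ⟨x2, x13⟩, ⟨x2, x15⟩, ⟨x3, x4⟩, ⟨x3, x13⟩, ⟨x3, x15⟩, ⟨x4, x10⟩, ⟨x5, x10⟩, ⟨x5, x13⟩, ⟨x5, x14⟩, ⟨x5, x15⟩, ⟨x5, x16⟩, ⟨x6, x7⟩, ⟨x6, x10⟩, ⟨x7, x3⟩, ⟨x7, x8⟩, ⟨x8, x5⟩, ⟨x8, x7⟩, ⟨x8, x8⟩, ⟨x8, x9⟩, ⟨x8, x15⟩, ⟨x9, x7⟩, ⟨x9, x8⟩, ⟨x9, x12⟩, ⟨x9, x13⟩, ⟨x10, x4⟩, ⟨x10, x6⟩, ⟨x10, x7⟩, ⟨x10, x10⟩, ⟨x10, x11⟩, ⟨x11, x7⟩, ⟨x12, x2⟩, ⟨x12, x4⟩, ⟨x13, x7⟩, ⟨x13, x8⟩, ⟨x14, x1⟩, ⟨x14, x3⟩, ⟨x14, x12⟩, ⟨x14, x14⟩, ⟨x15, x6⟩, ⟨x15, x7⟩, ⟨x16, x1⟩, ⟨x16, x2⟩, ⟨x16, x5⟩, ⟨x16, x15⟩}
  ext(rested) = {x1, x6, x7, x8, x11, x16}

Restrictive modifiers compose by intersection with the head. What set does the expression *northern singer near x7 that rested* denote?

⟦near x7⟧ = {x : ⟨x, x7⟩ ∈ ⟦near⟧} = {x1, x2, x6, x8, x9, x10, x11, x13, x15}
⟦that rested⟧ = ⟦rested⟧ = {x1, x6, x7, x8, x11, x16}
⟦singer⟧ = {x1, x3, x5, x6, x9, x10, x11, x12, x13, x15}
… ∩ ⟦near x7⟧ = {x1, x3, x5, x6, x9, x10, x11, x12, x13, x15} ∩ {x1, x2, x6, x8, x9, x10, x11, x13, x15} = {x1, x6, x9, x10, x11, x13, x15}
… ∩ ⟦that rested⟧ = {x1, x6, x9, x10, x11, x13, x15} ∩ {x1, x6, x7, x8, x11, x16} = {x1, x6, x11}
… ∩ ⟦northern⟧ = {x1, x6, x11} ∩ {x1, x2, x3, x6, x7, x8, x9, x14, x16} = {x1, x6}
So ⟦northern singer near x7 that rested⟧ = {x1, x6}.

{x1, x6}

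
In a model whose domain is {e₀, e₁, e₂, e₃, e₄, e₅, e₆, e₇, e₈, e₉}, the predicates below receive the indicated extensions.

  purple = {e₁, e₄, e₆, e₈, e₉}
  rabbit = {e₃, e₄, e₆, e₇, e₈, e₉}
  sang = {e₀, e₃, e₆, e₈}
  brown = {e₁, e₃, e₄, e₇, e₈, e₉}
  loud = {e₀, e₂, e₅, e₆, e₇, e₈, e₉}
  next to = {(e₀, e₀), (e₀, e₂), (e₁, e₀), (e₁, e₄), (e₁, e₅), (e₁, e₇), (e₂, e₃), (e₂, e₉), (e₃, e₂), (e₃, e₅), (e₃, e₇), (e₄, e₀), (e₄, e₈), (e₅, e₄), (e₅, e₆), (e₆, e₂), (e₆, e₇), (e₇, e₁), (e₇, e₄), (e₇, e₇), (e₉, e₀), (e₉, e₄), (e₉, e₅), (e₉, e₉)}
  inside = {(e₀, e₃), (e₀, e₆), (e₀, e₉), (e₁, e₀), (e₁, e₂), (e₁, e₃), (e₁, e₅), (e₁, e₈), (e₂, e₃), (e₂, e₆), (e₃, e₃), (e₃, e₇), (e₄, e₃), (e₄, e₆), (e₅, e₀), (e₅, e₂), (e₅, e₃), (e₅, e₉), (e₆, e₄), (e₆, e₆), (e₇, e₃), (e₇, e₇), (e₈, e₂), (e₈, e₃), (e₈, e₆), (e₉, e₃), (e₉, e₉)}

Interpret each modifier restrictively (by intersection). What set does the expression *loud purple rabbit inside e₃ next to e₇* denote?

⟦inside e₃⟧ = {x : ⟨x, e₃⟩ ∈ ⟦inside⟧} = {e₀, e₁, e₂, e₃, e₄, e₅, e₇, e₈, e₉}
⟦next to e₇⟧ = {x : ⟨x, e₇⟩ ∈ ⟦next to⟧} = {e₁, e₃, e₆, e₇}
⟦rabbit⟧ = {e₃, e₄, e₆, e₇, e₈, e₉}
… ∩ ⟦inside e₃⟧ = {e₃, e₄, e₆, e₇, e₈, e₉} ∩ {e₀, e₁, e₂, e₃, e₄, e₅, e₇, e₈, e₉} = {e₃, e₄, e₇, e₈, e₉}
… ∩ ⟦next to e₇⟧ = {e₃, e₄, e₇, e₈, e₉} ∩ {e₁, e₃, e₆, e₇} = {e₃, e₇}
… ∩ ⟦loud⟧ = {e₃, e₇} ∩ {e₀, e₂, e₅, e₆, e₇, e₈, e₉} = {e₇}
… ∩ ⟦purple⟧ = {e₇} ∩ {e₁, e₄, e₆, e₈, e₉} = ∅
So ⟦loud purple rabbit inside e₃ next to e₇⟧ = { }.

{ }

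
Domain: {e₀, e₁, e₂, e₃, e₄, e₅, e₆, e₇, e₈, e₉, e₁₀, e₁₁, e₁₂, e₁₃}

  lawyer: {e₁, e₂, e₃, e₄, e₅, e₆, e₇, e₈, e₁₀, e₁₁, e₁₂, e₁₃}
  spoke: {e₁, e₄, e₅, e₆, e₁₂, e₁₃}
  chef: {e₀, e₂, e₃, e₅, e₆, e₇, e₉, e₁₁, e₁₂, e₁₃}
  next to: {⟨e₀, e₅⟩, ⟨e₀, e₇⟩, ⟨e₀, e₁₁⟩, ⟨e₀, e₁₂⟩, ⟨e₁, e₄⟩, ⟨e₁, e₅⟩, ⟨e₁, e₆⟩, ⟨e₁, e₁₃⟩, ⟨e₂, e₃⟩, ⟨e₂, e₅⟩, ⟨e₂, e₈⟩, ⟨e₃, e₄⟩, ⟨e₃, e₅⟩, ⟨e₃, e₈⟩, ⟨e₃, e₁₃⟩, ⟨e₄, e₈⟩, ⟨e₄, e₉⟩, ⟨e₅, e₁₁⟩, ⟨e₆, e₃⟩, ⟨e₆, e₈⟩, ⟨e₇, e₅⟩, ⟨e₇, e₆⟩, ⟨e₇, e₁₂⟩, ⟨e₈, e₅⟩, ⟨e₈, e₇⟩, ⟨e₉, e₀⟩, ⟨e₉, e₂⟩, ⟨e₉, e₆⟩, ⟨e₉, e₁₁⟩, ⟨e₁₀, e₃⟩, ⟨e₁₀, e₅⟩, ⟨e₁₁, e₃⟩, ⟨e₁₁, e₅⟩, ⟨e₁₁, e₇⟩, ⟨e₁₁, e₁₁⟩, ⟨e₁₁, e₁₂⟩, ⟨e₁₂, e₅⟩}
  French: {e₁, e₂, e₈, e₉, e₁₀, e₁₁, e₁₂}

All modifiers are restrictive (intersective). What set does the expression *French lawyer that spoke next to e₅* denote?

⟦that spoke⟧ = ⟦spoke⟧ = {e₁, e₄, e₅, e₆, e₁₂, e₁₃}
⟦next to e₅⟧ = {x : ⟨x, e₅⟩ ∈ ⟦next to⟧} = {e₀, e₁, e₂, e₃, e₇, e₈, e₁₀, e₁₁, e₁₂}
⟦lawyer⟧ = {e₁, e₂, e₃, e₄, e₅, e₆, e₇, e₈, e₁₀, e₁₁, e₁₂, e₁₃}
… ∩ ⟦that spoke⟧ = {e₁, e₂, e₃, e₄, e₅, e₆, e₇, e₈, e₁₀, e₁₁, e₁₂, e₁₃} ∩ {e₁, e₄, e₅, e₆, e₁₂, e₁₃} = {e₁, e₄, e₅, e₆, e₁₂, e₁₃}
… ∩ ⟦next to e₅⟧ = {e₁, e₄, e₅, e₆, e₁₂, e₁₃} ∩ {e₀, e₁, e₂, e₃, e₇, e₈, e₁₀, e₁₁, e₁₂} = {e₁, e₁₂}
… ∩ ⟦French⟧ = {e₁, e₁₂} ∩ {e₁, e₂, e₈, e₉, e₁₀, e₁₁, e₁₂} = {e₁, e₁₂}
So ⟦French lawyer that spoke next to e₅⟧ = {e₁, e₁₂}.

{e₁, e₁₂}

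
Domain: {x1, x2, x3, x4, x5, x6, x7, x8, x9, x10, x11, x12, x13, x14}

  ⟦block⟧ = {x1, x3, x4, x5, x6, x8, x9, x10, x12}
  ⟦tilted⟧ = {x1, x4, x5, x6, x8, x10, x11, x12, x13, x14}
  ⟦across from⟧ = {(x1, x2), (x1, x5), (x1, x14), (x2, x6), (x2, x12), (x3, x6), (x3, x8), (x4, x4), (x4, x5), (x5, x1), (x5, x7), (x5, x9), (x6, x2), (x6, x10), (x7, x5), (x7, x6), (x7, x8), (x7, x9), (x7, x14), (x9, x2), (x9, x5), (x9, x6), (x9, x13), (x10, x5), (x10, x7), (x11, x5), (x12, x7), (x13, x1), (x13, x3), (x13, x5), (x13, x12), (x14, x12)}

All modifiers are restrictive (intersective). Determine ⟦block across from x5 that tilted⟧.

⟦across from x5⟧ = {x : ⟨x, x5⟩ ∈ ⟦across from⟧} = {x1, x4, x7, x9, x10, x11, x13}
⟦that tilted⟧ = ⟦tilted⟧ = {x1, x4, x5, x6, x8, x10, x11, x12, x13, x14}
⟦block⟧ = {x1, x3, x4, x5, x6, x8, x9, x10, x12}
… ∩ ⟦across from x5⟧ = {x1, x3, x4, x5, x6, x8, x9, x10, x12} ∩ {x1, x4, x7, x9, x10, x11, x13} = {x1, x4, x9, x10}
… ∩ ⟦that tilted⟧ = {x1, x4, x9, x10} ∩ {x1, x4, x5, x6, x8, x10, x11, x12, x13, x14} = {x1, x4, x10}
So ⟦block across from x5 that tilted⟧ = {x1, x4, x10}.

{x1, x4, x10}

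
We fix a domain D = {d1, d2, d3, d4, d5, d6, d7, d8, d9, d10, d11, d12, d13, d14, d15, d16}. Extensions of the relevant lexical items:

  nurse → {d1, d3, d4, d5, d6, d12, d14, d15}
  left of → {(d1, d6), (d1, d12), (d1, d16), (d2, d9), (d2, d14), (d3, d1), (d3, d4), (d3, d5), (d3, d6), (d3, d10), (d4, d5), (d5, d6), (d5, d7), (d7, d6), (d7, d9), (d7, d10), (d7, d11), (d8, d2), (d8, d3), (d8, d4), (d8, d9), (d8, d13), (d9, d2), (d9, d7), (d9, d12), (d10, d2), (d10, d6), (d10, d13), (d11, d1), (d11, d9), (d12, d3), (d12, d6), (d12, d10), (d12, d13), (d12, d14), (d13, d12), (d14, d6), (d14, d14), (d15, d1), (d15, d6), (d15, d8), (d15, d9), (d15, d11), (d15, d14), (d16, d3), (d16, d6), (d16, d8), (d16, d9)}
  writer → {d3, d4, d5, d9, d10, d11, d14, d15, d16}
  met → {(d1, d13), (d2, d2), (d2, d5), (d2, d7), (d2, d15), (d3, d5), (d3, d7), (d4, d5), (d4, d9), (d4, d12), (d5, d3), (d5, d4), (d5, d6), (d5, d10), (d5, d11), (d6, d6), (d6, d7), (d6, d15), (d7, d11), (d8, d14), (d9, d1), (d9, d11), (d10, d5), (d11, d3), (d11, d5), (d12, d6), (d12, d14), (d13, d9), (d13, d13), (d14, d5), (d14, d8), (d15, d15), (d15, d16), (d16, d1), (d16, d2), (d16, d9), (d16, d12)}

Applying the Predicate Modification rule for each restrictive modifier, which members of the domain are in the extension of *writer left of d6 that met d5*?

⟦left of d6⟧ = {x : ⟨x, d6⟩ ∈ ⟦left of⟧} = {d1, d3, d5, d7, d10, d12, d14, d15, d16}
⟦that met d5⟧ = {x : ⟨x, d5⟩ ∈ ⟦met⟧} = {d2, d3, d4, d10, d11, d14}
⟦writer⟧ = {d3, d4, d5, d9, d10, d11, d14, d15, d16}
… ∩ ⟦left of d6⟧ = {d3, d4, d5, d9, d10, d11, d14, d15, d16} ∩ {d1, d3, d5, d7, d10, d12, d14, d15, d16} = {d3, d5, d10, d14, d15, d16}
… ∩ ⟦that met d5⟧ = {d3, d5, d10, d14, d15, d16} ∩ {d2, d3, d4, d10, d11, d14} = {d3, d10, d14}
So ⟦writer left of d6 that met d5⟧ = {d3, d10, d14}.

{d3, d10, d14}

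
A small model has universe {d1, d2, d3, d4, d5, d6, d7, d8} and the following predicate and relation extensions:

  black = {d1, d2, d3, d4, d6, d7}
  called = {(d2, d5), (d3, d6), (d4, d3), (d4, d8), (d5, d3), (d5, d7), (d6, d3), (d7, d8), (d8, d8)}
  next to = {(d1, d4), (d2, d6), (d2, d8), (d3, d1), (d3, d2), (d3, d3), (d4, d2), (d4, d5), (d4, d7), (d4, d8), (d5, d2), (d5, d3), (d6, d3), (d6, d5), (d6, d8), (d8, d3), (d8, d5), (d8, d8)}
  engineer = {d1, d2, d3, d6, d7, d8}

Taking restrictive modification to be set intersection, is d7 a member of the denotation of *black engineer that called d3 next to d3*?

⟦that called d3⟧ = {x : ⟨x, d3⟩ ∈ ⟦called⟧} = {d4, d5, d6}
⟦next to d3⟧ = {x : ⟨x, d3⟩ ∈ ⟦next to⟧} = {d3, d5, d6, d8}
⟦engineer⟧ = {d1, d2, d3, d6, d7, d8}
… ∩ ⟦that called d3⟧ = {d1, d2, d3, d6, d7, d8} ∩ {d4, d5, d6} = {d6}
… ∩ ⟦next to d3⟧ = {d6} ∩ {d3, d5, d6, d8} = {d6}
… ∩ ⟦black⟧ = {d6} ∩ {d1, d2, d3, d4, d6, d7} = {d6}
⟦black engineer that called d3 next to d3⟧ = {d6}; d7 ∉ this set.

no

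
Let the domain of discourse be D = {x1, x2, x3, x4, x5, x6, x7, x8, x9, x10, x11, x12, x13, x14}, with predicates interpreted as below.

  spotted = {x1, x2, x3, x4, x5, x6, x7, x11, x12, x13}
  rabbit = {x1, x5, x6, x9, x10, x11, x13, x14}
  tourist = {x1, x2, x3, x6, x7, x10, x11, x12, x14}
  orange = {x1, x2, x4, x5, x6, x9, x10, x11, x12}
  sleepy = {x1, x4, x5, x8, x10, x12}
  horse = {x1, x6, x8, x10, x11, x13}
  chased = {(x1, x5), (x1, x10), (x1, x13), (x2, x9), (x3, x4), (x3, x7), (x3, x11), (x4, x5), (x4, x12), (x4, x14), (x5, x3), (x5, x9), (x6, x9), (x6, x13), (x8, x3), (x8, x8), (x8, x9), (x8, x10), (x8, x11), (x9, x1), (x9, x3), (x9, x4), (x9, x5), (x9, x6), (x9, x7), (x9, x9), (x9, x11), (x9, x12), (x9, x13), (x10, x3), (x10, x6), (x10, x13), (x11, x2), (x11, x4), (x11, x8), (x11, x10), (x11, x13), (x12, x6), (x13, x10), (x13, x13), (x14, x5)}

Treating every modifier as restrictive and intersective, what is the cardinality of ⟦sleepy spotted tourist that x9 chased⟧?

⟦that x9 chased⟧ = {x : ⟨x9, x⟩ ∈ ⟦chased⟧} = {x1, x3, x4, x5, x6, x7, x9, x11, x12, x13}
⟦tourist⟧ = {x1, x2, x3, x6, x7, x10, x11, x12, x14}
… ∩ ⟦that x9 chased⟧ = {x1, x2, x3, x6, x7, x10, x11, x12, x14} ∩ {x1, x3, x4, x5, x6, x7, x9, x11, x12, x13} = {x1, x3, x6, x7, x11, x12}
… ∩ ⟦sleepy⟧ = {x1, x3, x6, x7, x11, x12} ∩ {x1, x4, x5, x8, x10, x12} = {x1, x12}
… ∩ ⟦spotted⟧ = {x1, x12} ∩ {x1, x2, x3, x4, x5, x6, x7, x11, x12, x13} = {x1, x12}
⟦sleepy spotted tourist that x9 chased⟧ = {x1, x12}, so the cardinality is 2.

2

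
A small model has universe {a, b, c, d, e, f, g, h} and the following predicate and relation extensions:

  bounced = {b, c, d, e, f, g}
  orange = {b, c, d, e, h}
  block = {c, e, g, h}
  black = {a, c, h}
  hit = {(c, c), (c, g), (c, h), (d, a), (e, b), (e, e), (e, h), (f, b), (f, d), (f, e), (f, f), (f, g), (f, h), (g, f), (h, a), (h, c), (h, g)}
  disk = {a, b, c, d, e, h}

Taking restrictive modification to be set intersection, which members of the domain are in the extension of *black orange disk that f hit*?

⟦that f hit⟧ = {x : ⟨f, x⟩ ∈ ⟦hit⟧} = {b, d, e, f, g, h}
⟦disk⟧ = {a, b, c, d, e, h}
… ∩ ⟦that f hit⟧ = {a, b, c, d, e, h} ∩ {b, d, e, f, g, h} = {b, d, e, h}
… ∩ ⟦black⟧ = {b, d, e, h} ∩ {a, c, h} = {h}
… ∩ ⟦orange⟧ = {h} ∩ {b, c, d, e, h} = {h}
So ⟦black orange disk that f hit⟧ = {h}.

{h}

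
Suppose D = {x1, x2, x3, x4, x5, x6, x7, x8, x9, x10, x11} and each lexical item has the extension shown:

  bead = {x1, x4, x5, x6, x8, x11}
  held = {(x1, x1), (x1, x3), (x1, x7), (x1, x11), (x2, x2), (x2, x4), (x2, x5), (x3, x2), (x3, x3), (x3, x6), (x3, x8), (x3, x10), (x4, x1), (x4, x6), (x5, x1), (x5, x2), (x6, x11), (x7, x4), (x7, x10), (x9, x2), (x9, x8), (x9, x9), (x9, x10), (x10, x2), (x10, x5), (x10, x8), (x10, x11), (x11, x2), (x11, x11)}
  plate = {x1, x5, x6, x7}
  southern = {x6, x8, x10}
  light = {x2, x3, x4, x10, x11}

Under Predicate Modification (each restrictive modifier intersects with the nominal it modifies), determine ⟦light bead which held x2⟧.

⟦which held x2⟧ = {x : ⟨x, x2⟩ ∈ ⟦held⟧} = {x2, x3, x5, x9, x10, x11}
⟦bead⟧ = {x1, x4, x5, x6, x8, x11}
… ∩ ⟦which held x2⟧ = {x1, x4, x5, x6, x8, x11} ∩ {x2, x3, x5, x9, x10, x11} = {x5, x11}
… ∩ ⟦light⟧ = {x5, x11} ∩ {x2, x3, x4, x10, x11} = {x11}
So ⟦light bead which held x2⟧ = {x11}.

{x11}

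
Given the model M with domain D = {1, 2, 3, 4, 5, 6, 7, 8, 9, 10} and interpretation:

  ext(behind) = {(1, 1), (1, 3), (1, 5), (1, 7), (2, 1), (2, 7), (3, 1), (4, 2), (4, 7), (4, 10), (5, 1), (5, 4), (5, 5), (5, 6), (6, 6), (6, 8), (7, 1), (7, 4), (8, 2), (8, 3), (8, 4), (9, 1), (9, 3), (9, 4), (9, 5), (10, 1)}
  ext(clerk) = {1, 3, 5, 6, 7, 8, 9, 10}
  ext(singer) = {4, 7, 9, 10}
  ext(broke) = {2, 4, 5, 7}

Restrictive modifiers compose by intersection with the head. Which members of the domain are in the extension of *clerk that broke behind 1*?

{5, 7}

⟦that broke⟧ = ⟦broke⟧ = {2, 4, 5, 7}
⟦behind 1⟧ = {x : ⟨x, 1⟩ ∈ ⟦behind⟧} = {1, 2, 3, 5, 7, 9, 10}
⟦clerk⟧ = {1, 3, 5, 6, 7, 8, 9, 10}
… ∩ ⟦that broke⟧ = {1, 3, 5, 6, 7, 8, 9, 10} ∩ {2, 4, 5, 7} = {5, 7}
… ∩ ⟦behind 1⟧ = {5, 7} ∩ {1, 2, 3, 5, 7, 9, 10} = {5, 7}
So ⟦clerk that broke behind 1⟧ = {5, 7}.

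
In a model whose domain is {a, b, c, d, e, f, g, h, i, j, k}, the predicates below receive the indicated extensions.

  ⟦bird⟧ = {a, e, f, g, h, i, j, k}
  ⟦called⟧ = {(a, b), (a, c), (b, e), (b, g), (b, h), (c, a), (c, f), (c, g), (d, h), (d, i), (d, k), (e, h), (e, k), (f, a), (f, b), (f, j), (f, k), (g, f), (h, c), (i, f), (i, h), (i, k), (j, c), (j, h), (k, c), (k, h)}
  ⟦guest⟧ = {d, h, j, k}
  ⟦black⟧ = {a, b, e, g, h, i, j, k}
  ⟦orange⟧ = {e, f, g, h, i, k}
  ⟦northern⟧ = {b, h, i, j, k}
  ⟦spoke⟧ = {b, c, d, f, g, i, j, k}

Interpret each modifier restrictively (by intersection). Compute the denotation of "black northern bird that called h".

{i, j, k}

⟦that called h⟧ = {x : ⟨x, h⟩ ∈ ⟦called⟧} = {b, d, e, i, j, k}
⟦bird⟧ = {a, e, f, g, h, i, j, k}
… ∩ ⟦that called h⟧ = {a, e, f, g, h, i, j, k} ∩ {b, d, e, i, j, k} = {e, i, j, k}
… ∩ ⟦black⟧ = {e, i, j, k} ∩ {a, b, e, g, h, i, j, k} = {e, i, j, k}
… ∩ ⟦northern⟧ = {e, i, j, k} ∩ {b, h, i, j, k} = {i, j, k}
So ⟦black northern bird that called h⟧ = {i, j, k}.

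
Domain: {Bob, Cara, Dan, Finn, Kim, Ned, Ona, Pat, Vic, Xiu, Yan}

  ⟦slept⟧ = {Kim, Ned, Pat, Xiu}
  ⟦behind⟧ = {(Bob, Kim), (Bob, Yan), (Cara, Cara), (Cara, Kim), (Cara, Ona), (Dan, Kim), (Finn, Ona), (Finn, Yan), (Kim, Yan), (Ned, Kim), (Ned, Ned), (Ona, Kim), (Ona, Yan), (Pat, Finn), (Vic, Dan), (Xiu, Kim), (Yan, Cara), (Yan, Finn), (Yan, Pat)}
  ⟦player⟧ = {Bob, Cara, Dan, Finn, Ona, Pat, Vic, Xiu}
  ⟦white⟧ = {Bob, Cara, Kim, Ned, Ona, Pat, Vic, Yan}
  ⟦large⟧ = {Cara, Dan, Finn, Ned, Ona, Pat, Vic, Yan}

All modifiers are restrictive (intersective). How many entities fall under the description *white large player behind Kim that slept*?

⟦behind Kim⟧ = {x : ⟨x, Kim⟩ ∈ ⟦behind⟧} = {Bob, Cara, Dan, Ned, Ona, Xiu}
⟦that slept⟧ = ⟦slept⟧ = {Kim, Ned, Pat, Xiu}
⟦player⟧ = {Bob, Cara, Dan, Finn, Ona, Pat, Vic, Xiu}
… ∩ ⟦behind Kim⟧ = {Bob, Cara, Dan, Finn, Ona, Pat, Vic, Xiu} ∩ {Bob, Cara, Dan, Ned, Ona, Xiu} = {Bob, Cara, Dan, Ona, Xiu}
… ∩ ⟦that slept⟧ = {Bob, Cara, Dan, Ona, Xiu} ∩ {Kim, Ned, Pat, Xiu} = {Xiu}
… ∩ ⟦white⟧ = {Xiu} ∩ {Bob, Cara, Kim, Ned, Ona, Pat, Vic, Yan} = ∅
… ∩ ⟦large⟧ = ∅ ∩ {Cara, Dan, Finn, Ned, Ona, Pat, Vic, Yan} = ∅
⟦white large player behind Kim that slept⟧ = ∅, so the cardinality is 0.

0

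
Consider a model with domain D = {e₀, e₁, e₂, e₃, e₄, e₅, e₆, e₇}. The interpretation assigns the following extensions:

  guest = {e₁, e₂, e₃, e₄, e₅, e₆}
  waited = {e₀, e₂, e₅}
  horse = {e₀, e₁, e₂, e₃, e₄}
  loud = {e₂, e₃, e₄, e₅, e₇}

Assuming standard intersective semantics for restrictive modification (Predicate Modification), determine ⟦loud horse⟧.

{e₂, e₃, e₄}

⟦horse⟧ = {e₀, e₁, e₂, e₃, e₄}
… ∩ ⟦loud⟧ = {e₀, e₁, e₂, e₃, e₄} ∩ {e₂, e₃, e₄, e₅, e₇} = {e₂, e₃, e₄}
So ⟦loud horse⟧ = {e₂, e₃, e₄}.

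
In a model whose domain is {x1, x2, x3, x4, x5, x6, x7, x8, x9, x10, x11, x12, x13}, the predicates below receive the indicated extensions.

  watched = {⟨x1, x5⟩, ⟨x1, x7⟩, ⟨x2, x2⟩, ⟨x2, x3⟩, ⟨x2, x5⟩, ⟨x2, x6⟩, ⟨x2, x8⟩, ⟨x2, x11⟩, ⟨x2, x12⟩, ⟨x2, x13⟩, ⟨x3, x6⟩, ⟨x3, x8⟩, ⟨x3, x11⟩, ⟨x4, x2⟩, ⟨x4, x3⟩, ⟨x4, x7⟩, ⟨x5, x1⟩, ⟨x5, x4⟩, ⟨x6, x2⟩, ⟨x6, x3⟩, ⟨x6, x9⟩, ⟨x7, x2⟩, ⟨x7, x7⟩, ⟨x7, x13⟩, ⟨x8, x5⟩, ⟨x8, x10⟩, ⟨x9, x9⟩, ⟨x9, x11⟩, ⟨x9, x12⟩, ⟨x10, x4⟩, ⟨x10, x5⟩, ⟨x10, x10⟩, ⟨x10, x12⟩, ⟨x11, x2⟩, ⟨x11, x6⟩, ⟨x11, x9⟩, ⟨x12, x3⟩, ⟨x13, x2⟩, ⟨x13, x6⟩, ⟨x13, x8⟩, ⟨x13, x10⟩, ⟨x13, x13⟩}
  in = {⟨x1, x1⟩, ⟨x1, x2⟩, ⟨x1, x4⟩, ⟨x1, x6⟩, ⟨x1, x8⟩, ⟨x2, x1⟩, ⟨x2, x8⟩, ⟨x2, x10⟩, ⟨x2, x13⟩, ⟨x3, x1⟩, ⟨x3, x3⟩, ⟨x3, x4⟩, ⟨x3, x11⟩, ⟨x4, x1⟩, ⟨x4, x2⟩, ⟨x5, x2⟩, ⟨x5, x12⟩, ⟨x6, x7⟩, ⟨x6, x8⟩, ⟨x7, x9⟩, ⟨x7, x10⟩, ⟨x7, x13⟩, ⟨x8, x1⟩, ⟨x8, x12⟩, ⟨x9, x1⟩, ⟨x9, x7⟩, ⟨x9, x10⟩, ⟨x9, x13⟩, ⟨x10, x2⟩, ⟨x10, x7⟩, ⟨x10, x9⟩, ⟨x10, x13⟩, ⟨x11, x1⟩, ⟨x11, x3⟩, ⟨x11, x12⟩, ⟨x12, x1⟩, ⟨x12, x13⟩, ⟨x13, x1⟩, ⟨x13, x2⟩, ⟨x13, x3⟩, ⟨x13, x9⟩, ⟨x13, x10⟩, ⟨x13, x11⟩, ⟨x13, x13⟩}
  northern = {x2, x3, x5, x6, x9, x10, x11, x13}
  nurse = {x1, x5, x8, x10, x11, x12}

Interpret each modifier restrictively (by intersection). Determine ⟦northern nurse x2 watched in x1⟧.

⟦x2 watched⟧ = {x : ⟨x2, x⟩ ∈ ⟦watched⟧} = {x2, x3, x5, x6, x8, x11, x12, x13}
⟦in x1⟧ = {x : ⟨x, x1⟩ ∈ ⟦in⟧} = {x1, x2, x3, x4, x8, x9, x11, x12, x13}
⟦nurse⟧ = {x1, x5, x8, x10, x11, x12}
… ∩ ⟦x2 watched⟧ = {x1, x5, x8, x10, x11, x12} ∩ {x2, x3, x5, x6, x8, x11, x12, x13} = {x5, x8, x11, x12}
… ∩ ⟦in x1⟧ = {x5, x8, x11, x12} ∩ {x1, x2, x3, x4, x8, x9, x11, x12, x13} = {x8, x11, x12}
… ∩ ⟦northern⟧ = {x8, x11, x12} ∩ {x2, x3, x5, x6, x9, x10, x11, x13} = {x11}
So ⟦northern nurse x2 watched in x1⟧ = {x11}.

{x11}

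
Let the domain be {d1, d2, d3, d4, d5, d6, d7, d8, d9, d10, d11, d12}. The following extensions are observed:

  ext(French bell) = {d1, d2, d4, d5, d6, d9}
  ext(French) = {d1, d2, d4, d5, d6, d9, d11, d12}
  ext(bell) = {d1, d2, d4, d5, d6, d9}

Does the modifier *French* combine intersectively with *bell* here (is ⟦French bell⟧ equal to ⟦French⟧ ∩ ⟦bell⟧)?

yes

⟦French⟧ ∩ ⟦bell⟧ = {d1, d2, d4, d5, d6, d9, d11, d12} ∩ {d1, d2, d4, d5, d6, d9} = {d1, d2, d4, d5, d6, d9}
Observed ⟦French bell⟧ = {d1, d2, d4, d5, d6, d9}.
These coincide, so the modifier is intersective here.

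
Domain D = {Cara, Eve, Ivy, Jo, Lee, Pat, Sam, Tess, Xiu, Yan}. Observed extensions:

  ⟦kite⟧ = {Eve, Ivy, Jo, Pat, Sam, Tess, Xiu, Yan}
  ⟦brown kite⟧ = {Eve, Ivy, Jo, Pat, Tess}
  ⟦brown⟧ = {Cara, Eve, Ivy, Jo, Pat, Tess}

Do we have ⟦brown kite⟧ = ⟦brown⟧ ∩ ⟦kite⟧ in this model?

⟦brown⟧ ∩ ⟦kite⟧ = {Cara, Eve, Ivy, Jo, Pat, Tess} ∩ {Eve, Ivy, Jo, Pat, Sam, Tess, Xiu, Yan} = {Eve, Ivy, Jo, Pat, Tess}
Observed ⟦brown kite⟧ = {Eve, Ivy, Jo, Pat, Tess}.
These coincide, so the modifier is intersective here.

yes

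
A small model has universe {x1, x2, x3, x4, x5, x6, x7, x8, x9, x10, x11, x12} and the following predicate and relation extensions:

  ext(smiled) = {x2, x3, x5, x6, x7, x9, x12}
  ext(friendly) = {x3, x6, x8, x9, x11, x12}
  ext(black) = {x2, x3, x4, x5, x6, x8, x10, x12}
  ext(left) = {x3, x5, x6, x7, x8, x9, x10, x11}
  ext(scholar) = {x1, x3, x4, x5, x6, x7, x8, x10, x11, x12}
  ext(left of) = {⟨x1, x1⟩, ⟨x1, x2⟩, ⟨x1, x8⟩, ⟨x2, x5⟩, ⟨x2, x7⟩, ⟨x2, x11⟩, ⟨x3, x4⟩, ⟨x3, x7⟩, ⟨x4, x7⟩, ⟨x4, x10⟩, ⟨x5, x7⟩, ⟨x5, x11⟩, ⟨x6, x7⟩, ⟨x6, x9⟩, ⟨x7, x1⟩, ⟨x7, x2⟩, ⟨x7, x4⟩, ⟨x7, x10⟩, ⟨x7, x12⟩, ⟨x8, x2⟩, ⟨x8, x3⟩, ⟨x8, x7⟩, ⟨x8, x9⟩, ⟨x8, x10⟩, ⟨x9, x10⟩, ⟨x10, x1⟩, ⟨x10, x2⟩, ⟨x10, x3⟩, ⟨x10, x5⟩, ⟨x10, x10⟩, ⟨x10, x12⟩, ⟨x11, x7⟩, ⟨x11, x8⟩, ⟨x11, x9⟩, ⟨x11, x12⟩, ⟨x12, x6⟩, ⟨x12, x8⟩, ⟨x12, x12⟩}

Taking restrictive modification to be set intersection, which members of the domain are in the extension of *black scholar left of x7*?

{x3, x4, x5, x6, x8}

⟦left of x7⟧ = {x : ⟨x, x7⟩ ∈ ⟦left of⟧} = {x2, x3, x4, x5, x6, x8, x11}
⟦scholar⟧ = {x1, x3, x4, x5, x6, x7, x8, x10, x11, x12}
… ∩ ⟦left of x7⟧ = {x1, x3, x4, x5, x6, x7, x8, x10, x11, x12} ∩ {x2, x3, x4, x5, x6, x8, x11} = {x3, x4, x5, x6, x8, x11}
… ∩ ⟦black⟧ = {x3, x4, x5, x6, x8, x11} ∩ {x2, x3, x4, x5, x6, x8, x10, x12} = {x3, x4, x5, x6, x8}
So ⟦black scholar left of x7⟧ = {x3, x4, x5, x6, x8}.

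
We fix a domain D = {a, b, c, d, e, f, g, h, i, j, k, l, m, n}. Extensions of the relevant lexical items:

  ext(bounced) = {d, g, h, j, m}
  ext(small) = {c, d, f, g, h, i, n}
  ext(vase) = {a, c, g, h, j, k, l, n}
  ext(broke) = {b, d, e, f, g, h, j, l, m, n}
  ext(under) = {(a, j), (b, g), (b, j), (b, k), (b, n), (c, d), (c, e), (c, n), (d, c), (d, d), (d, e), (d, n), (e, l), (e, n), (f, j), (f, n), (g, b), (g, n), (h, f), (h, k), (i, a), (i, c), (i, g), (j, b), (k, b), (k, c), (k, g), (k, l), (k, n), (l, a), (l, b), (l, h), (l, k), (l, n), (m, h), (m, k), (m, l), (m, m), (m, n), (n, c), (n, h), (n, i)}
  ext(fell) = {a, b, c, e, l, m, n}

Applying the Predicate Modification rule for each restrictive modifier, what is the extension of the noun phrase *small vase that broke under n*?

{g}

⟦that broke⟧ = ⟦broke⟧ = {b, d, e, f, g, h, j, l, m, n}
⟦under n⟧ = {x : ⟨x, n⟩ ∈ ⟦under⟧} = {b, c, d, e, f, g, k, l, m}
⟦vase⟧ = {a, c, g, h, j, k, l, n}
… ∩ ⟦that broke⟧ = {a, c, g, h, j, k, l, n} ∩ {b, d, e, f, g, h, j, l, m, n} = {g, h, j, l, n}
… ∩ ⟦under n⟧ = {g, h, j, l, n} ∩ {b, c, d, e, f, g, k, l, m} = {g, l}
… ∩ ⟦small⟧ = {g, l} ∩ {c, d, f, g, h, i, n} = {g}
So ⟦small vase that broke under n⟧ = {g}.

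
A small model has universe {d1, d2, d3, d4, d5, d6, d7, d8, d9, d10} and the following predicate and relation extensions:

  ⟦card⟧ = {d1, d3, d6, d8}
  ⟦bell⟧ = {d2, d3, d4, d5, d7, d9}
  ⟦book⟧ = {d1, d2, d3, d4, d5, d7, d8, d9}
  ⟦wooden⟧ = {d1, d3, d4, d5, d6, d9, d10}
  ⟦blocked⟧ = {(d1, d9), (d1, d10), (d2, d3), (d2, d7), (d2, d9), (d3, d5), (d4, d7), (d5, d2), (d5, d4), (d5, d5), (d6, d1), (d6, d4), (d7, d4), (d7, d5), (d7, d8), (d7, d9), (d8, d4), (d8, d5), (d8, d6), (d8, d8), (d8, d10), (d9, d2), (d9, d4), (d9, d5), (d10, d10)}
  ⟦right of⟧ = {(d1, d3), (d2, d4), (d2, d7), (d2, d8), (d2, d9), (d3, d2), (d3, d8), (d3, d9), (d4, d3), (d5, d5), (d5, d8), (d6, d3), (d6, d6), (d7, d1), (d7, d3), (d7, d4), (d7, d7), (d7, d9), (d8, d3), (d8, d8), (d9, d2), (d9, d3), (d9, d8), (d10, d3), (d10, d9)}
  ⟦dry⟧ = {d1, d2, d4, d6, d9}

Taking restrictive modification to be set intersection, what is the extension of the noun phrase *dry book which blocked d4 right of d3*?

⟦which blocked d4⟧ = {x : ⟨x, d4⟩ ∈ ⟦blocked⟧} = {d5, d6, d7, d8, d9}
⟦right of d3⟧ = {x : ⟨x, d3⟩ ∈ ⟦right of⟧} = {d1, d4, d6, d7, d8, d9, d10}
⟦book⟧ = {d1, d2, d3, d4, d5, d7, d8, d9}
… ∩ ⟦which blocked d4⟧ = {d1, d2, d3, d4, d5, d7, d8, d9} ∩ {d5, d6, d7, d8, d9} = {d5, d7, d8, d9}
… ∩ ⟦right of d3⟧ = {d5, d7, d8, d9} ∩ {d1, d4, d6, d7, d8, d9, d10} = {d7, d8, d9}
… ∩ ⟦dry⟧ = {d7, d8, d9} ∩ {d1, d2, d4, d6, d9} = {d9}
So ⟦dry book which blocked d4 right of d3⟧ = {d9}.

{d9}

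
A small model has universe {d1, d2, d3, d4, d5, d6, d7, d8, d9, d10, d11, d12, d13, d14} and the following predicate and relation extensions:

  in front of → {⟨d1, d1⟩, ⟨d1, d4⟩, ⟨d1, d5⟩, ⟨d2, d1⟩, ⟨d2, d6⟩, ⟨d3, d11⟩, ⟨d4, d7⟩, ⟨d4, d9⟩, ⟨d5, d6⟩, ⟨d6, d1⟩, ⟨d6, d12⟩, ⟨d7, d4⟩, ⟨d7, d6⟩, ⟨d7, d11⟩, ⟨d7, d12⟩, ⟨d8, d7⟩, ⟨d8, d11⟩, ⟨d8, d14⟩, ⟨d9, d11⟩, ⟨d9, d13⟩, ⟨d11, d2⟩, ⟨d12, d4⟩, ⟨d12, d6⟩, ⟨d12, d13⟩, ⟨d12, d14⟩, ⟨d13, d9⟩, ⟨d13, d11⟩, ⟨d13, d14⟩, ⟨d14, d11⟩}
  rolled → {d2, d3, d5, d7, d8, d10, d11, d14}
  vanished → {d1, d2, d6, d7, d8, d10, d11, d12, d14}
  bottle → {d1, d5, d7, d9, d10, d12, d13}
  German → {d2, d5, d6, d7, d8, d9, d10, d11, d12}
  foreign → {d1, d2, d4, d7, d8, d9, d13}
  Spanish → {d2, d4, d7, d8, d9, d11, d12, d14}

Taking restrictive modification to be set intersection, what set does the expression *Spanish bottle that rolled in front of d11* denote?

{d7}

⟦that rolled⟧ = ⟦rolled⟧ = {d2, d3, d5, d7, d8, d10, d11, d14}
⟦in front of d11⟧ = {x : ⟨x, d11⟩ ∈ ⟦in front of⟧} = {d3, d7, d8, d9, d13, d14}
⟦bottle⟧ = {d1, d5, d7, d9, d10, d12, d13}
… ∩ ⟦that rolled⟧ = {d1, d5, d7, d9, d10, d12, d13} ∩ {d2, d3, d5, d7, d8, d10, d11, d14} = {d5, d7, d10}
… ∩ ⟦in front of d11⟧ = {d5, d7, d10} ∩ {d3, d7, d8, d9, d13, d14} = {d7}
… ∩ ⟦Spanish⟧ = {d7} ∩ {d2, d4, d7, d8, d9, d11, d12, d14} = {d7}
So ⟦Spanish bottle that rolled in front of d11⟧ = {d7}.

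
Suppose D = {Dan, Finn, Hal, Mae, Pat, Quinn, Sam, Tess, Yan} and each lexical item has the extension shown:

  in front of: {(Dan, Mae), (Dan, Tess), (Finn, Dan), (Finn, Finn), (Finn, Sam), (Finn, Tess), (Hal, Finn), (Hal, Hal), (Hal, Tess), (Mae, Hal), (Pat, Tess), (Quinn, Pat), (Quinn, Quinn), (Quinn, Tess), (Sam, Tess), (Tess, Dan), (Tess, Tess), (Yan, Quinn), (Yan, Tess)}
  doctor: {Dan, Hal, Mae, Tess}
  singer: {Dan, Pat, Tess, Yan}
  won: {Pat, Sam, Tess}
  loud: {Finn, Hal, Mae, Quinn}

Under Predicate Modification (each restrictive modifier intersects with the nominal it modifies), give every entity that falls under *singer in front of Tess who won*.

{Pat, Tess}

⟦in front of Tess⟧ = {x : ⟨x, Tess⟩ ∈ ⟦in front of⟧} = {Dan, Finn, Hal, Pat, Quinn, Sam, Tess, Yan}
⟦who won⟧ = ⟦won⟧ = {Pat, Sam, Tess}
⟦singer⟧ = {Dan, Pat, Tess, Yan}
… ∩ ⟦in front of Tess⟧ = {Dan, Pat, Tess, Yan} ∩ {Dan, Finn, Hal, Pat, Quinn, Sam, Tess, Yan} = {Dan, Pat, Tess, Yan}
… ∩ ⟦who won⟧ = {Dan, Pat, Tess, Yan} ∩ {Pat, Sam, Tess} = {Pat, Tess}
So ⟦singer in front of Tess who won⟧ = {Pat, Tess}.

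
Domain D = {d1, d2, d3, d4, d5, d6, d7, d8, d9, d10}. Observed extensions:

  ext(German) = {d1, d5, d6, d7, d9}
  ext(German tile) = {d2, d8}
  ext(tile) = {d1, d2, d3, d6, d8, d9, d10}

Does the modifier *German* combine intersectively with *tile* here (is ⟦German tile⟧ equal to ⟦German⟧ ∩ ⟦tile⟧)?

no

⟦German⟧ ∩ ⟦tile⟧ = {d1, d5, d6, d7, d9} ∩ {d1, d2, d3, d6, d8, d9, d10} = {d1, d6, d9}
Observed ⟦German tile⟧ = {d2, d8}.
These differ, so the modifier is not intersective in this model.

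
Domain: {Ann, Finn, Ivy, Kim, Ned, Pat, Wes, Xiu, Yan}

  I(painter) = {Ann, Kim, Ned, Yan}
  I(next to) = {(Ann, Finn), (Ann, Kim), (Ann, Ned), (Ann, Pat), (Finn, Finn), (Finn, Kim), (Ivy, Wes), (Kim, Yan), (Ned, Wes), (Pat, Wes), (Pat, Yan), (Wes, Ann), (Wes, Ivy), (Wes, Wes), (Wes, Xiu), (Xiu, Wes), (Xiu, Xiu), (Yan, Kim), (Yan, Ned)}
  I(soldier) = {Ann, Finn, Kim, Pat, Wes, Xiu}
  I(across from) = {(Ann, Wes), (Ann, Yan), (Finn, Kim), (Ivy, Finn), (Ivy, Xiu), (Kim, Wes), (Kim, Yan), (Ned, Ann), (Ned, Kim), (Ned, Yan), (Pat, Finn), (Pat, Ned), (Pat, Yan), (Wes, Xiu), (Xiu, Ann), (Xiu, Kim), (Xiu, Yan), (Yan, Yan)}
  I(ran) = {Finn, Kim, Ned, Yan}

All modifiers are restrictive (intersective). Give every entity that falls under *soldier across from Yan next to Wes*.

{Pat, Xiu}

⟦across from Yan⟧ = {x : ⟨x, Yan⟩ ∈ ⟦across from⟧} = {Ann, Kim, Ned, Pat, Xiu, Yan}
⟦next to Wes⟧ = {x : ⟨x, Wes⟩ ∈ ⟦next to⟧} = {Ivy, Ned, Pat, Wes, Xiu}
⟦soldier⟧ = {Ann, Finn, Kim, Pat, Wes, Xiu}
… ∩ ⟦across from Yan⟧ = {Ann, Finn, Kim, Pat, Wes, Xiu} ∩ {Ann, Kim, Ned, Pat, Xiu, Yan} = {Ann, Kim, Pat, Xiu}
… ∩ ⟦next to Wes⟧ = {Ann, Kim, Pat, Xiu} ∩ {Ivy, Ned, Pat, Wes, Xiu} = {Pat, Xiu}
So ⟦soldier across from Yan next to Wes⟧ = {Pat, Xiu}.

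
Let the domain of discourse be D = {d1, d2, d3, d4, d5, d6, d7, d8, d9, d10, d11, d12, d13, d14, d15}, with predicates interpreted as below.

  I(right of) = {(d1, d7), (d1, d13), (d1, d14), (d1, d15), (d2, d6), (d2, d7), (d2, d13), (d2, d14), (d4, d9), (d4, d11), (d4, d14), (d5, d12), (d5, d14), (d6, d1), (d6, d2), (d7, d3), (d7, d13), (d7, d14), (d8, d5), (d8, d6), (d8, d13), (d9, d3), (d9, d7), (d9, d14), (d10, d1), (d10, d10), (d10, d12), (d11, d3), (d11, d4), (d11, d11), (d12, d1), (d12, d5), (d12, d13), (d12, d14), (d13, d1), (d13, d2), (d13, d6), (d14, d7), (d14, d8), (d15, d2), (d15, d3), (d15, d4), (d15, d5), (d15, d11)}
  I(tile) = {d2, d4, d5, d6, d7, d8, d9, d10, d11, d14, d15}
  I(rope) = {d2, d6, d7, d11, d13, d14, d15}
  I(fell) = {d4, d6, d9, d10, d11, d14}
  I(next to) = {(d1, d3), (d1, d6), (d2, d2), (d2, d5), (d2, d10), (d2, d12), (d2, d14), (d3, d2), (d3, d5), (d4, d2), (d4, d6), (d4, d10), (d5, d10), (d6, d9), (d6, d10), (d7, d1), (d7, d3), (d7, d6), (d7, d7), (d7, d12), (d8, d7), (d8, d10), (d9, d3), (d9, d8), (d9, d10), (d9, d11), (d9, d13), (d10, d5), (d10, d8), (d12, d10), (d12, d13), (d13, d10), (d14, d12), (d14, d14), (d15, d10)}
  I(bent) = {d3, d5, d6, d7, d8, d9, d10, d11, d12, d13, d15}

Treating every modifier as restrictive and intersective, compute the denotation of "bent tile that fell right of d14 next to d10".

⟦that fell⟧ = ⟦fell⟧ = {d4, d6, d9, d10, d11, d14}
⟦right of d14⟧ = {x : ⟨x, d14⟩ ∈ ⟦right of⟧} = {d1, d2, d4, d5, d7, d9, d12}
⟦next to d10⟧ = {x : ⟨x, d10⟩ ∈ ⟦next to⟧} = {d2, d4, d5, d6, d8, d9, d12, d13, d15}
⟦tile⟧ = {d2, d4, d5, d6, d7, d8, d9, d10, d11, d14, d15}
… ∩ ⟦that fell⟧ = {d2, d4, d5, d6, d7, d8, d9, d10, d11, d14, d15} ∩ {d4, d6, d9, d10, d11, d14} = {d4, d6, d9, d10, d11, d14}
… ∩ ⟦right of d14⟧ = {d4, d6, d9, d10, d11, d14} ∩ {d1, d2, d4, d5, d7, d9, d12} = {d4, d9}
… ∩ ⟦next to d10⟧ = {d4, d9} ∩ {d2, d4, d5, d6, d8, d9, d12, d13, d15} = {d4, d9}
… ∩ ⟦bent⟧ = {d4, d9} ∩ {d3, d5, d6, d7, d8, d9, d10, d11, d12, d13, d15} = {d9}
So ⟦bent tile that fell right of d14 next to d10⟧ = {d9}.

{d9}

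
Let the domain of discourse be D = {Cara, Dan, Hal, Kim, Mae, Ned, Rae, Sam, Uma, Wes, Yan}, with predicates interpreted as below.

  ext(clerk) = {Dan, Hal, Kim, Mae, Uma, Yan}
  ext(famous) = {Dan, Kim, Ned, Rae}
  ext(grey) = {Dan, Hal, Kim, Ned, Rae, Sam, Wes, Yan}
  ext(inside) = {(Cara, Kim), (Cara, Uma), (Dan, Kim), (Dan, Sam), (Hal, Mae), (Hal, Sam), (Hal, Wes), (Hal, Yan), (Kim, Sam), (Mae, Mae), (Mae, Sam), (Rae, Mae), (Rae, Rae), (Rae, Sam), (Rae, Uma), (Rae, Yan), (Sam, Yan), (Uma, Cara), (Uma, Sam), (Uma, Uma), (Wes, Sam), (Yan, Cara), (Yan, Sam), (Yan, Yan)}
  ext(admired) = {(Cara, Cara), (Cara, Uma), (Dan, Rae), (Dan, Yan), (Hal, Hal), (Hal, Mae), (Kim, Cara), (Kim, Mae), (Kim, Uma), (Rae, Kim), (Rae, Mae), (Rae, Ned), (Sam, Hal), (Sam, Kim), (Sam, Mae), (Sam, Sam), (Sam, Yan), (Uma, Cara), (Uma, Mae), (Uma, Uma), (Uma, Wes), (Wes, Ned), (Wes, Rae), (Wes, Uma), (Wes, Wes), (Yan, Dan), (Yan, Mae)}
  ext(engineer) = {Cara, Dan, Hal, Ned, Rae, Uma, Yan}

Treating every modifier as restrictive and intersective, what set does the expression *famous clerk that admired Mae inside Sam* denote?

{Kim}

⟦that admired Mae⟧ = {x : ⟨x, Mae⟩ ∈ ⟦admired⟧} = {Hal, Kim, Rae, Sam, Uma, Yan}
⟦inside Sam⟧ = {x : ⟨x, Sam⟩ ∈ ⟦inside⟧} = {Dan, Hal, Kim, Mae, Rae, Uma, Wes, Yan}
⟦clerk⟧ = {Dan, Hal, Kim, Mae, Uma, Yan}
… ∩ ⟦that admired Mae⟧ = {Dan, Hal, Kim, Mae, Uma, Yan} ∩ {Hal, Kim, Rae, Sam, Uma, Yan} = {Hal, Kim, Uma, Yan}
… ∩ ⟦inside Sam⟧ = {Hal, Kim, Uma, Yan} ∩ {Dan, Hal, Kim, Mae, Rae, Uma, Wes, Yan} = {Hal, Kim, Uma, Yan}
… ∩ ⟦famous⟧ = {Hal, Kim, Uma, Yan} ∩ {Dan, Kim, Ned, Rae} = {Kim}
So ⟦famous clerk that admired Mae inside Sam⟧ = {Kim}.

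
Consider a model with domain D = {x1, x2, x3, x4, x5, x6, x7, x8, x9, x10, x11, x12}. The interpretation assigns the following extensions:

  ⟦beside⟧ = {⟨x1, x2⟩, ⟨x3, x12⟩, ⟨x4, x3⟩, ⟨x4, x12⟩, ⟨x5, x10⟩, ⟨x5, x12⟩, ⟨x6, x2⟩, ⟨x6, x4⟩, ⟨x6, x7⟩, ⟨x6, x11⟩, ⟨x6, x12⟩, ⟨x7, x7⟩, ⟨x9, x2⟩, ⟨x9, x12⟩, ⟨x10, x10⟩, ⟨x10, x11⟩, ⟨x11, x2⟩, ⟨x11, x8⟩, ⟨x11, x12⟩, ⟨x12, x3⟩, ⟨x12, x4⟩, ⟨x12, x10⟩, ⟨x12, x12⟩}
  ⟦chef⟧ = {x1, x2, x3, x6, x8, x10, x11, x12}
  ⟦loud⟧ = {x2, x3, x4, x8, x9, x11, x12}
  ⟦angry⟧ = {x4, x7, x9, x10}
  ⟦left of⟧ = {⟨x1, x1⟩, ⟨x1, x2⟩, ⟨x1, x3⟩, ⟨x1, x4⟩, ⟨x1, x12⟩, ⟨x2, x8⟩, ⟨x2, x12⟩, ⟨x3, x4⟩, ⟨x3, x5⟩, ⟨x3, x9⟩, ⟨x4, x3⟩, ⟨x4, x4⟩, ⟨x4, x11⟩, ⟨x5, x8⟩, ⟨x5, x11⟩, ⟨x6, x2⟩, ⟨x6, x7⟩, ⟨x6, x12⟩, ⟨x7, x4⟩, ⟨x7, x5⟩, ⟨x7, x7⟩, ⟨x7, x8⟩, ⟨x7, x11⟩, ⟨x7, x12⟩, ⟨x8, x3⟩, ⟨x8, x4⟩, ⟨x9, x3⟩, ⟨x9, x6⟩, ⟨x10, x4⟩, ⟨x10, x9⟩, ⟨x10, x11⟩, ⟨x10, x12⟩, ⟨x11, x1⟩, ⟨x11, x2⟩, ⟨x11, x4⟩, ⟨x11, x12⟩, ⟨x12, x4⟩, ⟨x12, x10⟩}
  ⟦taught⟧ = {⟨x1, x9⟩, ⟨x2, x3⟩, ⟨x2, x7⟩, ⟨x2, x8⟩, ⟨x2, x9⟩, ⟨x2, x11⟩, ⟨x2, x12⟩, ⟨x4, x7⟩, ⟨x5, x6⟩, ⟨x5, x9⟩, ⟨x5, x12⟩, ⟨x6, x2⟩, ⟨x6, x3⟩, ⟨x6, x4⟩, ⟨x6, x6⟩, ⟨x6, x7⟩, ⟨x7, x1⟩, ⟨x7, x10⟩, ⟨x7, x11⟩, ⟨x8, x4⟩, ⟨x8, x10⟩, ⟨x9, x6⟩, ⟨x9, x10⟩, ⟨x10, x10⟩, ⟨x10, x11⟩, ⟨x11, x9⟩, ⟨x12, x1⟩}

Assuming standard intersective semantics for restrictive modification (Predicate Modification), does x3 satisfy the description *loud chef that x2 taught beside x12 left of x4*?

⟦that x2 taught⟧ = {x : ⟨x2, x⟩ ∈ ⟦taught⟧} = {x3, x7, x8, x9, x11, x12}
⟦beside x12⟧ = {x : ⟨x, x12⟩ ∈ ⟦beside⟧} = {x3, x4, x5, x6, x9, x11, x12}
⟦left of x4⟧ = {x : ⟨x, x4⟩ ∈ ⟦left of⟧} = {x1, x3, x4, x7, x8, x10, x11, x12}
⟦chef⟧ = {x1, x2, x3, x6, x8, x10, x11, x12}
… ∩ ⟦that x2 taught⟧ = {x1, x2, x3, x6, x8, x10, x11, x12} ∩ {x3, x7, x8, x9, x11, x12} = {x3, x8, x11, x12}
… ∩ ⟦beside x12⟧ = {x3, x8, x11, x12} ∩ {x3, x4, x5, x6, x9, x11, x12} = {x3, x11, x12}
… ∩ ⟦left of x4⟧ = {x3, x11, x12} ∩ {x1, x3, x4, x7, x8, x10, x11, x12} = {x3, x11, x12}
… ∩ ⟦loud⟧ = {x3, x11, x12} ∩ {x2, x3, x4, x8, x9, x11, x12} = {x3, x11, x12}
⟦loud chef that x2 taught beside x12 left of x4⟧ = {x3, x11, x12}; x3 ∈ this set.

yes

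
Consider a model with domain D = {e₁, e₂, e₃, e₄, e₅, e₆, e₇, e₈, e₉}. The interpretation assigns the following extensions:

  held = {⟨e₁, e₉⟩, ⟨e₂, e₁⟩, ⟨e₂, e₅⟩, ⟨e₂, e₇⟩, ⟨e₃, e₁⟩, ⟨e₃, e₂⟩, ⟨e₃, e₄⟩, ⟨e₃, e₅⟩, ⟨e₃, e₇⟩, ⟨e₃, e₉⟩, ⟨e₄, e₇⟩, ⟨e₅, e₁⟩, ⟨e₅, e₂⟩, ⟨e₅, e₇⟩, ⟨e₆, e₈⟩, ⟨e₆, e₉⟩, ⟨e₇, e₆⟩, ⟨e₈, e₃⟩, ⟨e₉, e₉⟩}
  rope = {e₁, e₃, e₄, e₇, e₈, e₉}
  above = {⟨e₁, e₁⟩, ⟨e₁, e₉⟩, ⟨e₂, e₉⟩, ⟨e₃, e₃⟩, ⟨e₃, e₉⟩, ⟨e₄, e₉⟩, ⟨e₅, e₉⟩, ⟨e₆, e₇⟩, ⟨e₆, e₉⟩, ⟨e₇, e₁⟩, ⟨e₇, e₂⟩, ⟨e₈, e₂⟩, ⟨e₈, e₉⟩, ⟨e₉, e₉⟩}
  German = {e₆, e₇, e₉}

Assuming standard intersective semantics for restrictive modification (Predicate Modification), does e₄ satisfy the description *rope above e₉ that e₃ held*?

yes

⟦above e₉⟧ = {x : ⟨x, e₉⟩ ∈ ⟦above⟧} = {e₁, e₂, e₃, e₄, e₅, e₆, e₈, e₉}
⟦that e₃ held⟧ = {x : ⟨e₃, x⟩ ∈ ⟦held⟧} = {e₁, e₂, e₄, e₅, e₇, e₉}
⟦rope⟧ = {e₁, e₃, e₄, e₇, e₈, e₉}
… ∩ ⟦above e₉⟧ = {e₁, e₃, e₄, e₇, e₈, e₉} ∩ {e₁, e₂, e₃, e₄, e₅, e₆, e₈, e₉} = {e₁, e₃, e₄, e₈, e₉}
… ∩ ⟦that e₃ held⟧ = {e₁, e₃, e₄, e₈, e₉} ∩ {e₁, e₂, e₄, e₅, e₇, e₉} = {e₁, e₄, e₉}
⟦rope above e₉ that e₃ held⟧ = {e₁, e₄, e₉}; e₄ ∈ this set.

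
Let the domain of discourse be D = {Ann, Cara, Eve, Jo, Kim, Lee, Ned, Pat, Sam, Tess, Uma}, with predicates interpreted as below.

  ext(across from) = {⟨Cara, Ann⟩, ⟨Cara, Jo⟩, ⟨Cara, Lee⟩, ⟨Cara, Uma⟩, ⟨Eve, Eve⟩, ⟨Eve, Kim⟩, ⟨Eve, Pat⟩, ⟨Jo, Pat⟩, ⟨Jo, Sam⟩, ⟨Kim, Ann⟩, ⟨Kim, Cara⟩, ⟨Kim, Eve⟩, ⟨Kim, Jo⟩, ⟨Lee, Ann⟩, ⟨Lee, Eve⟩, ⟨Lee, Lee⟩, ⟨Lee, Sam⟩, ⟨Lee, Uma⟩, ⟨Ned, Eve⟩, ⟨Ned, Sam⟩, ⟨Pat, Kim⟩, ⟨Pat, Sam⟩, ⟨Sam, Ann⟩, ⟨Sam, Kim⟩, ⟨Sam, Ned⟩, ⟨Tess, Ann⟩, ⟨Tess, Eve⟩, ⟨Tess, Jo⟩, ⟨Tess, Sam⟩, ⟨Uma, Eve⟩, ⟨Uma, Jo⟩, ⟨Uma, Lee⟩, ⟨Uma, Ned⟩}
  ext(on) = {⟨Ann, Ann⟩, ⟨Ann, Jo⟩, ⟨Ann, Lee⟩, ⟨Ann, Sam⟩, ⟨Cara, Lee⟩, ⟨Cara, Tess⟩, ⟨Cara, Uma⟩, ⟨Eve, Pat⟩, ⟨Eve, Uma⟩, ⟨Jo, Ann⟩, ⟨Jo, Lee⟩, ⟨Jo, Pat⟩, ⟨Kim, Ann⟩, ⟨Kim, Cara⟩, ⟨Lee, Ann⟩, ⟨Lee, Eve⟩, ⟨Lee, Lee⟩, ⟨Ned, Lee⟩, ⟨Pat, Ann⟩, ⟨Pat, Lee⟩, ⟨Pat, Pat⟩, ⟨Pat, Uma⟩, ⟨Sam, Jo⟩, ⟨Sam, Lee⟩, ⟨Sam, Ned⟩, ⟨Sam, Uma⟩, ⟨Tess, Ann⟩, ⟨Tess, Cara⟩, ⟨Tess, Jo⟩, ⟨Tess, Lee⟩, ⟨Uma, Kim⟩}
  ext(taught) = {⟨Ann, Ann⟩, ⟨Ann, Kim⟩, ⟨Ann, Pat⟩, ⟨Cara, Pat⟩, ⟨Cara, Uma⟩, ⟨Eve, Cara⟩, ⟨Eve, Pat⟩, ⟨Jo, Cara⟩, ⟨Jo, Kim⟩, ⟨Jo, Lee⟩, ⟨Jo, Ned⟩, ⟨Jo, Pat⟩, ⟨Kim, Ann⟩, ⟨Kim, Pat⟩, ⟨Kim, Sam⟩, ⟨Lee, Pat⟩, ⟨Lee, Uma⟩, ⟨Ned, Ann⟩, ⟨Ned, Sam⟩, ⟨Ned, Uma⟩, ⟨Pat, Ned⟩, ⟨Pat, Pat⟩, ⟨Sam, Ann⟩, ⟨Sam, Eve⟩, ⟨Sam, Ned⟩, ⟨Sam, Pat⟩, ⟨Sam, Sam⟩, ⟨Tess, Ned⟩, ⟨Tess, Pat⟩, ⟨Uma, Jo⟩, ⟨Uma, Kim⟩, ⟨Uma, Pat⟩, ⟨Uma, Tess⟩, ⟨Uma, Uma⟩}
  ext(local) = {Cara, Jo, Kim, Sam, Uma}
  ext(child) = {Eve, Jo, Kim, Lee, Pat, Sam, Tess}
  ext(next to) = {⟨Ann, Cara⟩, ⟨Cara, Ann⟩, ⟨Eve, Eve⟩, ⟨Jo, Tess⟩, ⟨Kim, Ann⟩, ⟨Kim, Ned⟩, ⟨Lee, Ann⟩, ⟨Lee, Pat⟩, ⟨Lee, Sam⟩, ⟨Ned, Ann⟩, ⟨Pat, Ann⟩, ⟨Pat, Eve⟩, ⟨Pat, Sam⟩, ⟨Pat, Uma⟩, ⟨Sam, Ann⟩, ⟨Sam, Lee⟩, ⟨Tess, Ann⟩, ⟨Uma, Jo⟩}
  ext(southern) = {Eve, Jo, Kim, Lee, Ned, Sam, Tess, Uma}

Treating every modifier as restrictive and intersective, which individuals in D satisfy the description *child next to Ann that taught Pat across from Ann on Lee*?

⟦next to Ann⟧ = {x : ⟨x, Ann⟩ ∈ ⟦next to⟧} = {Cara, Kim, Lee, Ned, Pat, Sam, Tess}
⟦that taught Pat⟧ = {x : ⟨x, Pat⟩ ∈ ⟦taught⟧} = {Ann, Cara, Eve, Jo, Kim, Lee, Pat, Sam, Tess, Uma}
⟦across from Ann⟧ = {x : ⟨x, Ann⟩ ∈ ⟦across from⟧} = {Cara, Kim, Lee, Sam, Tess}
⟦on Lee⟧ = {x : ⟨x, Lee⟩ ∈ ⟦on⟧} = {Ann, Cara, Jo, Lee, Ned, Pat, Sam, Tess}
⟦child⟧ = {Eve, Jo, Kim, Lee, Pat, Sam, Tess}
… ∩ ⟦next to Ann⟧ = {Eve, Jo, Kim, Lee, Pat, Sam, Tess} ∩ {Cara, Kim, Lee, Ned, Pat, Sam, Tess} = {Kim, Lee, Pat, Sam, Tess}
… ∩ ⟦that taught Pat⟧ = {Kim, Lee, Pat, Sam, Tess} ∩ {Ann, Cara, Eve, Jo, Kim, Lee, Pat, Sam, Tess, Uma} = {Kim, Lee, Pat, Sam, Tess}
… ∩ ⟦across from Ann⟧ = {Kim, Lee, Pat, Sam, Tess} ∩ {Cara, Kim, Lee, Sam, Tess} = {Kim, Lee, Sam, Tess}
… ∩ ⟦on Lee⟧ = {Kim, Lee, Sam, Tess} ∩ {Ann, Cara, Jo, Lee, Ned, Pat, Sam, Tess} = {Lee, Sam, Tess}
So ⟦child next to Ann that taught Pat across from Ann on Lee⟧ = {Lee, Sam, Tess}.

{Lee, Sam, Tess}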